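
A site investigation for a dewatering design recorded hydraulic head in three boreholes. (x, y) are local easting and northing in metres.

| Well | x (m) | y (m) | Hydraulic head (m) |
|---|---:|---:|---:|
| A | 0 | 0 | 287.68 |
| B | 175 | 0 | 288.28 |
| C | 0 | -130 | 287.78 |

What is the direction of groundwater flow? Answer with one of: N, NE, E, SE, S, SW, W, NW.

W

∂h/∂x = (288.28 − 287.68) / (175 − 0) = +0.003429
∂h/∂y = (287.78 − 287.68) / (-130 − 0) = -0.0007692
Flow = −∇h = (-0.003429 east, +0.0007692 north), which points west.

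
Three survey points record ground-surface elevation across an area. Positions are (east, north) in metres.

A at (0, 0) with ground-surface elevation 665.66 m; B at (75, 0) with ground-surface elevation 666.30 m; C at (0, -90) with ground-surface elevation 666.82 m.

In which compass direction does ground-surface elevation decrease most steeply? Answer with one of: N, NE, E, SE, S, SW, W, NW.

NW

∂z/∂x = (666.30 − 665.66) / (75 − 0) = +0.008533
∂z/∂y = (666.82 − 665.66) / (-90 − 0) = -0.01289
Steepest decrease is along −∇f = (-0.008533 E, +0.01289 N) → northwest.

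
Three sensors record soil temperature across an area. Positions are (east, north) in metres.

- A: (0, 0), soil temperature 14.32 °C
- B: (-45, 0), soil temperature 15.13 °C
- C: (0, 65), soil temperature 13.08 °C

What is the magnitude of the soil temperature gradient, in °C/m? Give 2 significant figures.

∂T/∂x = (15.13 − 14.32) / (-45 − 0) = -0.01800
∂T/∂y = (13.08 − 14.32) / (65 − 0) = -0.01908
|∇f| = √(-0.01800² + -0.01908²) = 0.02623 °C/m

0.026 °C/m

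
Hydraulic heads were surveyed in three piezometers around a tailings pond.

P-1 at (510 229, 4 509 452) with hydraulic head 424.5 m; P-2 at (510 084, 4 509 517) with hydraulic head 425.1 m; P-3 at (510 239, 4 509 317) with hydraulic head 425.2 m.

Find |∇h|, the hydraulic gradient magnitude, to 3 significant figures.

Differences from P-1: to P-2 (Δx, Δy, Δh) = (-145, 65, +0.6); to P-3 = (10, -135, +0.7).
Determinant of the coordinate differences = (-145)·(-135) − 10·65 = 18925.
∂h/∂x = [(+0.6)·(-135) − (+0.7)·65] / 18925 = -0.006684
∂h/∂y = [(-145)·(+0.7) − 10·(+0.6)] / 18925 = -0.005680
|∇h| = √(-0.006684² + -0.005680²) = 0.008771

0.00877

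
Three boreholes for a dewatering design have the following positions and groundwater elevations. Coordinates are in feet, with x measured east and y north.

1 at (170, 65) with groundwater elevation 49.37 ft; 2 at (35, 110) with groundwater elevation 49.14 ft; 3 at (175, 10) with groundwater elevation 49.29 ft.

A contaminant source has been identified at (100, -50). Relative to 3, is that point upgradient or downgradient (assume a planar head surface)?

Differences from 1: to 2 (Δx, Δy, Δh) = (-135, 45, -0.23); to 3 = (5, -55, -0.08).
Solve a·Δx + b·Δy = Δh: det = (-135)·(-55) − 5·45 = 7200.
∂h/∂x = [(-0.23)·(-55) − (-0.08)·45] / 7200 = +0.002257
∂h/∂y = [(-135)·(-0.08) − 5·(-0.23)] / 7200 = +0.001660
Head at (100, -50) = 49.37 + (+0.002257)·(-70) + (+0.001660)·(-115) = 49.02 ft.
That is lower than the 49.29 ft at 3, so the point is downgradient.

downgradient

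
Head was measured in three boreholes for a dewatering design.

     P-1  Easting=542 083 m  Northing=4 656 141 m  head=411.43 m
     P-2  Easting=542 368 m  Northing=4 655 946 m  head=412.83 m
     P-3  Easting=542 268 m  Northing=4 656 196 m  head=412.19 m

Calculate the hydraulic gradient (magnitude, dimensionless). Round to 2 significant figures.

Taking P-1 as reference: P-2−P-1 = (285, -195, +1.40); P-3−P-1 = (185, 55, +0.76).
Solve a·Δx + b·Δy = Δh: det = 285·55 − 185·(-195) = 51750.
∂h/∂x = [(+1.40)·55 − (+0.76)·(-195)] / 51750 = +0.004352
∂h/∂y = [285·(+0.76) − 185·(+1.40)] / 51750 = -0.0008193
|∇h| = √(0.004352² + -0.0008193²) = 0.004428

0.0044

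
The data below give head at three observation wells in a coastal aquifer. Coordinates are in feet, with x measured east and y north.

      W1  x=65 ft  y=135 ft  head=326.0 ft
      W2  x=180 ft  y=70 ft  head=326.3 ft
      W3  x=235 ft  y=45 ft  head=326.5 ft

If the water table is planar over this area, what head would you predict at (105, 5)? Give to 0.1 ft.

325.1 ft

Differences from W1: to W2 (Δx, Δy, Δh) = (115, -65, +0.3); to W3 = (170, -90, +0.5).
Determinant of the coordinate differences = 115·(-90) − 170·(-65) = 700.
∂h/∂x = [(+0.3)·(-90) − (+0.5)·(-65)] / 700 = +0.007857
∂h/∂y = [115·(+0.5) − 170·(+0.3)] / 700 = +0.009286
h(105, 5) = 326.0 + (+0.007857)·(40) + (+0.009286)·(-130) = 326.0 +0.314 -1.207 = 325.107 ft.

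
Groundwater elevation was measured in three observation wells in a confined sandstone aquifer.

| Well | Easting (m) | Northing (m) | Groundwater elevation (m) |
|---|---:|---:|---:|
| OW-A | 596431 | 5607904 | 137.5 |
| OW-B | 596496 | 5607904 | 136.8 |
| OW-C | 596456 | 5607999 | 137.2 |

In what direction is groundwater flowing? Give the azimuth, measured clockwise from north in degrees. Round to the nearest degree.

Differences from OW-A: to OW-B (Δx, Δy, Δh) = (65, 0, -0.7); to OW-C = (25, 95, -0.3).
Determinant of the coordinate differences = 65·95 − 25·0 = 6175.
∂h/∂x = [(-0.7)·95 − (-0.3)·0] / 6175 = -0.01077
∂h/∂y = [65·(-0.3) − 25·(-0.7)] / 6175 = -0.0003239
Flow direction (−∇h) has components (+0.01077 E, +0.0003239 N).
Azimuth = atan2(E, N) = atan2(+0.01077, +0.0003239) = 88.3° ≈ 088°.

088°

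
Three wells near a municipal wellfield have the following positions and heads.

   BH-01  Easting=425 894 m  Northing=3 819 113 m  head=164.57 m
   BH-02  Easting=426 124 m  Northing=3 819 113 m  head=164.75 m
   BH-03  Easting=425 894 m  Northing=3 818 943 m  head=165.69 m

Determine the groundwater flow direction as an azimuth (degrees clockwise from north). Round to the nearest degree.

∂h/∂x = (164.75 − 164.57) / (426124 − 425894) = +0.0007826
∂h/∂y = (165.69 − 164.57) / (3818943 − 3819113) = -0.006588
Flow direction (−∇h) has components (-0.0007826 E, +0.006588 N).
Azimuth = atan2(E, N) = atan2(-0.0007826, +0.006588) = 353.2° ≈ 353°.

353°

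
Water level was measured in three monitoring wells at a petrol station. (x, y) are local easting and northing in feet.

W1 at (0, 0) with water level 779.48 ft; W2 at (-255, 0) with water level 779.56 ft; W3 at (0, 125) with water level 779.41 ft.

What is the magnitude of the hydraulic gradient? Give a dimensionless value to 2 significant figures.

∂h/∂x = (779.56 − 779.48) / (-255 − 0) = -0.0003137
∂h/∂y = (779.41 − 779.48) / (125 − 0) = -0.0005600
|∇h| = √(-0.0003137² + -0.0005600²) = 0.0006419

0.00064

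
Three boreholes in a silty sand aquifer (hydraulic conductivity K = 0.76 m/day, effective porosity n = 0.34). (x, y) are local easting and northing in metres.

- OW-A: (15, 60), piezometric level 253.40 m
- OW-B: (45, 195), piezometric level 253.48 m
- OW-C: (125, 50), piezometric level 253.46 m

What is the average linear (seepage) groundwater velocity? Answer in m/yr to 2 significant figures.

0.61 m/yr

Taking OW-A as reference: OW-B−OW-A = (30, 135, +0.08); OW-C−OW-A = (110, -10, +0.06).
Solve a·Δx + b·Δy = Δh: det = 30·(-10) − 110·135 = -15150.
∂h/∂x = [(+0.08)·(-10) − (+0.06)·135] / -15150 = +0.0005875
∂h/∂y = [30·(+0.06) − 110·(+0.08)] / -15150 = +0.0004620
|∇h| = √(0.0005875² + 0.0004620²) = 0.0007474
Seepage velocity v = K·i/n = 0.76 × 0.0007474 / 0.34 = 0.001671 m/day = 0.6103 m/yr.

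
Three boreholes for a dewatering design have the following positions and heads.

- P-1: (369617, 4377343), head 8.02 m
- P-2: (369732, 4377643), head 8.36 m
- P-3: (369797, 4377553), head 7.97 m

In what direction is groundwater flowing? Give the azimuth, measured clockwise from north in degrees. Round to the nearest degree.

Taking P-1 as reference: P-2−P-1 = (115, 300, +0.34); P-3−P-1 = (180, 210, -0.05).
Solve a·Δx + b·Δy = Δh: det = 115·210 − 180·300 = -29850.
∂h/∂x = [(+0.34)·210 − (-0.05)·300] / -29850 = -0.002894
∂h/∂y = [115·(-0.05) − 180·(+0.34)] / -29850 = +0.002243
Flow direction (−∇h) has components (+0.002894 E, -0.002243 N).
Azimuth = atan2(E, N) = atan2(+0.002894, -0.002243) = 127.8° ≈ 128°.

128°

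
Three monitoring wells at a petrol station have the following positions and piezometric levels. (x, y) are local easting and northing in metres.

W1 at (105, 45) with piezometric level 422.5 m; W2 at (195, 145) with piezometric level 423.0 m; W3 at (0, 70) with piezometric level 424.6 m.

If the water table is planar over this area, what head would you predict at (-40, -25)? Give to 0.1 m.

423.4 m

Differences from W1: to W2 (Δx, Δy, Δh) = (90, 100, +0.5); to W3 = (-105, 25, +2.1).
Solve a·Δx + b·Δy = Δh: det = 90·25 − (-105)·100 = 12750.
∂h/∂x = [(+0.5)·25 − (+2.1)·100] / 12750 = -0.01549
∂h/∂y = [90·(+2.1) − (-105)·(+0.5)] / 12750 = +0.01894
h(-40, -25) = 422.5 + (-0.01549)·(-145) + (+0.01894)·(-70) = 422.5 +2.246 -1.326 = 423.420 m.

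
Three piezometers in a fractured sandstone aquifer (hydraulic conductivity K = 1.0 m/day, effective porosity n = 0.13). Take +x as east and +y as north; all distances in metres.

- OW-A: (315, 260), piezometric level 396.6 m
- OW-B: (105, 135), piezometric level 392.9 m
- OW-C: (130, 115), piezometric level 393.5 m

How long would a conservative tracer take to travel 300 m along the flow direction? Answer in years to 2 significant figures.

Differences from OW-A: to OW-B (Δx, Δy, Δh) = (-210, -125, -3.7); to OW-C = (-185, -145, -3.1).
Solve a·Δx + b·Δy = Δh: det = (-210)·(-145) − (-185)·(-125) = 7325.
∂h/∂x = [(-3.7)·(-145) − (-3.1)·(-125)] / 7325 = +0.02034
∂h/∂y = [(-210)·(-3.1) − (-185)·(-3.7)] / 7325 = -0.004573
|∇h| = √(0.02034² + -0.004573²) = 0.02085
Seepage velocity v = K·i/n = 1.0 × 0.02085 / 0.13 = 0.1604 m/day.
t = 300 / 0.1604 = 1870 days = 5.12 years.

5.1 years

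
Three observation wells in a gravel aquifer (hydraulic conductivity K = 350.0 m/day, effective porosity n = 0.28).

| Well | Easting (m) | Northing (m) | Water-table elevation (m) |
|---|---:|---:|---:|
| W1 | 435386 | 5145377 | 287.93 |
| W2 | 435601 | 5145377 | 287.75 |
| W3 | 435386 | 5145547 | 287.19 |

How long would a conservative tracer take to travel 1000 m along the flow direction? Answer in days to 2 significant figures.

∂h/∂x = (287.75 − 287.93) / (435601 − 435386) = -0.0008372
∂h/∂y = (287.19 − 287.93) / (5145547 − 5145377) = -0.004353
|∇h| = √(-0.0008372² + -0.004353²) = 0.004433
Seepage velocity v = K·i/n = 350.0 × 0.004433 / 0.28 = 5.541 m/day.
t = 1000 / 5.541 = 180.5 days.

180 days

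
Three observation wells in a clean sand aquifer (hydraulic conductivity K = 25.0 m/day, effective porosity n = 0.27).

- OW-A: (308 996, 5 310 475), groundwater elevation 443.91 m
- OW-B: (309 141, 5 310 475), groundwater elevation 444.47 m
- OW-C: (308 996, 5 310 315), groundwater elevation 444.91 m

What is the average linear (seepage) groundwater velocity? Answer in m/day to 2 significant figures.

∂h/∂x = (444.47 − 443.91) / (309141 − 308996) = +0.003862
∂h/∂y = (444.91 − 443.91) / (5310315 − 5310475) = -0.006250
|∇h| = √(0.003862² + -0.006250²) = 0.007347
Seepage velocity v = K·i/n = 25.0 × 0.007347 / 0.27 = 0.6803 m/day.

0.68 m/day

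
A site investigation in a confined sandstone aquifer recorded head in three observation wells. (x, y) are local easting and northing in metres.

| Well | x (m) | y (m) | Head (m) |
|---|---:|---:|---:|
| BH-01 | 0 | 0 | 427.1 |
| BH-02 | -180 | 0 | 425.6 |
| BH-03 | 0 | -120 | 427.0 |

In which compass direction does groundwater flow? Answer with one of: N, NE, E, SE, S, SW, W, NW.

∂h/∂x = (425.6 − 427.1) / (-180 − 0) = +0.008333
∂h/∂y = (427.0 − 427.1) / (-120 − 0) = +0.0008333
Flow = −∇h = (-0.008333 east, -0.0008333 north), which points west.

W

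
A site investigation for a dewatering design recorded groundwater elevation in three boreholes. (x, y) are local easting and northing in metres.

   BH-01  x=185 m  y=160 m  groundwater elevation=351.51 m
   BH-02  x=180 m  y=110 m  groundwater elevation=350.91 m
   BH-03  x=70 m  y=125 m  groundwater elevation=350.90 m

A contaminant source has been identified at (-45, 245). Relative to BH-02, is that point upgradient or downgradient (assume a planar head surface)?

upgradient

Differences from BH-01: to BH-02 (Δx, Δy, Δh) = (-5, -50, -0.60); to BH-03 = (-115, -35, -0.61).
Determinant of the coordinate differences = (-5)·(-35) − (-115)·(-50) = -5575.
∂h/∂x = [(-0.60)·(-35) − (-0.61)·(-50)] / -5575 = +0.001704
∂h/∂y = [(-5)·(-0.61) − (-115)·(-0.60)] / -5575 = +0.01183
Head at (-45, 245) = 351.51 + (+0.001704)·(-230) + (+0.01183)·(85) = 352.12 m.
That is higher than the 350.91 m at BH-02, so the point is upgradient.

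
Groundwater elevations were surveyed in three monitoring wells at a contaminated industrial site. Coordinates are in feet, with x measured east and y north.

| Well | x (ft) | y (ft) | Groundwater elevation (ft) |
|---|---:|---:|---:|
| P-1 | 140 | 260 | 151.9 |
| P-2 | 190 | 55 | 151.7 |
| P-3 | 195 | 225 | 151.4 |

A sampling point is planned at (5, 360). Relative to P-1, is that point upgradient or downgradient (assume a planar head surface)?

Three-point gradient (reference P-1): Δ to P-2 = (50, -205, -0.2), Δ to P-3 = (55, -35, -0.5).
∂h/∂x = -0.01003, ∂h/∂y = -0.001470 (det = 9525).
Head at (5, 360) = 151.9 + (-0.01003)·(-135) + (-0.001470)·(100) = 153.11 ft.
That is higher than the 151.9 ft at P-1, so the point is upgradient.

upgradient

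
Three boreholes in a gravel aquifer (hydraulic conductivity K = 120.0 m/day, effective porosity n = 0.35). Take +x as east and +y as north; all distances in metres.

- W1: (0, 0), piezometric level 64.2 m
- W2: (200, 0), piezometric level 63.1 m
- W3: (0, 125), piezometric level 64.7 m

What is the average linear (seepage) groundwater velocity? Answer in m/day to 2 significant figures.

∂h/∂x = (63.1 − 64.2) / (200 − 0) = -0.005500
∂h/∂y = (64.7 − 64.2) / (125 − 0) = +0.004000
|∇h| = √(-0.005500² + 0.004000²) = 0.006801
Seepage velocity v = K·i/n = 120.0 × 0.006801 / 0.35 = 2.332 m/day.

2.3 m/day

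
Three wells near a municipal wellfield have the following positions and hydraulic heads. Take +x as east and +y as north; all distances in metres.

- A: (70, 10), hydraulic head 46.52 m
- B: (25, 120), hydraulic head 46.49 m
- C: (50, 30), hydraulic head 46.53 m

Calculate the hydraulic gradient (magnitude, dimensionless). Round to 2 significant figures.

Differences from A: to B (Δx, Δy, Δh) = (-45, 110, -0.03); to C = (-20, 20, +0.01).
Determinant of the coordinate differences = (-45)·20 − (-20)·110 = 1300.
∂h/∂x = [(-0.03)·20 − (+0.01)·110] / 1300 = -0.001308
∂h/∂y = [(-45)·(+0.01) − (-20)·(-0.03)] / 1300 = -0.0008077
|∇h| = √(-0.001308² + -0.0008077²) = 0.001537

0.0015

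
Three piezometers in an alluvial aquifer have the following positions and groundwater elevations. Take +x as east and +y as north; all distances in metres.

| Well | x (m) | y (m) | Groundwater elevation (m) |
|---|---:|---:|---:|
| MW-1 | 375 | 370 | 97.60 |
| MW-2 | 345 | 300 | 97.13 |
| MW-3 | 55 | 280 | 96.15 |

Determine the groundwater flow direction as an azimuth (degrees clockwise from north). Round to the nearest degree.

209°

Differences from MW-1: to MW-2 (Δx, Δy, Δh) = (-30, -70, -0.47); to MW-3 = (-320, -90, -1.45).
Solve a·Δx + b·Δy = Δh: det = (-30)·(-90) − (-320)·(-70) = -19700.
∂h/∂x = [(-0.47)·(-90) − (-1.45)·(-70)] / -19700 = +0.003005
∂h/∂y = [(-30)·(-1.45) − (-320)·(-0.47)] / -19700 = +0.005426
Flow direction (−∇h) has components (-0.003005 E, -0.005426 N).
Azimuth = atan2(E, N) = atan2(-0.003005, -0.005426) = 209.0° ≈ 209°.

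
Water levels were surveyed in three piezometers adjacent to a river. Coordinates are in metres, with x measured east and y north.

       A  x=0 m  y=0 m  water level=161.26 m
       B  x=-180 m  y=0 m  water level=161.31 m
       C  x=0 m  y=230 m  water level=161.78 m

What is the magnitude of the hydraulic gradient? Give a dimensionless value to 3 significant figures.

∂h/∂x = (161.31 − 161.26) / (-180 − 0) = -0.0002778
∂h/∂y = (161.78 − 161.26) / (230 − 0) = +0.002261
|∇h| = √(-0.0002778² + 0.002261²) = 0.002278

0.00228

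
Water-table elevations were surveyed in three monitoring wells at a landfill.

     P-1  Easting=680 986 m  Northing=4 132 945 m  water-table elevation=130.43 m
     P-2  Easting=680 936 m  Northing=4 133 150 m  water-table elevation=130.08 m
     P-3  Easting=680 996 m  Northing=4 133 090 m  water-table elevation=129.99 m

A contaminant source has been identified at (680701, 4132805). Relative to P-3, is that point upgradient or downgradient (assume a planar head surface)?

With h = a·x + b·y + c and P-1 as origin, the differences give:
  (-50)·a + 205·b = -0.35
  10·a + 145·b = -0.44
Eliminate b (×145 and ×205, subtract): -9300·a = 39.450 → a = ∂h/∂x = -0.004242
Back-substitute: b = ∂h/∂y = -0.002742.
Head at (680701, 4132805) = 130.43 + (-0.004242)·(-285) + (-0.002742)·(-140) = 132.02 m.
That is higher than the 129.99 m at P-3, so the point is upgradient.

upgradient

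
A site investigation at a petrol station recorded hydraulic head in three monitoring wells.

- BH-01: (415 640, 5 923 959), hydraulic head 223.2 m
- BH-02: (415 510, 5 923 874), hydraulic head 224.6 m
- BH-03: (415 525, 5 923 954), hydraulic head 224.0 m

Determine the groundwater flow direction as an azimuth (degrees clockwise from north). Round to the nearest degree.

047°

Differences from BH-01: to BH-02 (Δx, Δy, Δh) = (-130, -85, +1.4); to BH-03 = (-115, -5, +0.8).
Determinant of the coordinate differences = (-130)·(-5) − (-115)·(-85) = -9125.
∂h/∂x = [(+1.4)·(-5) − (+0.8)·(-85)] / -9125 = -0.006685
∂h/∂y = [(-130)·(+0.8) − (-115)·(+1.4)] / -9125 = -0.006247
Flow direction (−∇h) has components (+0.006685 E, +0.006247 N).
Azimuth = atan2(E, N) = atan2(+0.006685, +0.006247) = 46.9° ≈ 047°.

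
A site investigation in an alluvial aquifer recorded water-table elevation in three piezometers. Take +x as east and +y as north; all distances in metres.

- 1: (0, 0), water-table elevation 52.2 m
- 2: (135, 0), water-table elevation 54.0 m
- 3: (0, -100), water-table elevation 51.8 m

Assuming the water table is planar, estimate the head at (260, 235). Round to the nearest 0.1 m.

56.6 m

∂h/∂x = (54.0 − 52.2) / (135 − 0) = +0.01333
∂h/∂y = (51.8 − 52.2) / (-100 − 0) = +0.004000
h(260, 235) = 52.2 + (+0.01333)·(260) + (+0.004000)·(235) = 52.2 +3.467 +0.940 = 56.607 m.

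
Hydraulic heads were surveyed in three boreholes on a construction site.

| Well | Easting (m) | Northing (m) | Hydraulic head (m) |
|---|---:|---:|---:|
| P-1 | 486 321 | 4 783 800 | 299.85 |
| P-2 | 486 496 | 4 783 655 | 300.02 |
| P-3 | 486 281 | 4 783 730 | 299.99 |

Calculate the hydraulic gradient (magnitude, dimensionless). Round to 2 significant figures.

Differences from P-1: to P-2 (Δx, Δy, Δh) = (175, -145, +0.17); to P-3 = (-40, -70, +0.14).
Determinant of the coordinate differences = 175·(-70) − (-40)·(-145) = -18050.
∂h/∂x = [(+0.17)·(-70) − (+0.14)·(-145)] / -18050 = -0.0004654
∂h/∂y = [175·(+0.14) − (-40)·(+0.17)] / -18050 = -0.001734
|∇h| = √(-0.0004654² + -0.001734²) = 0.001795

0.0018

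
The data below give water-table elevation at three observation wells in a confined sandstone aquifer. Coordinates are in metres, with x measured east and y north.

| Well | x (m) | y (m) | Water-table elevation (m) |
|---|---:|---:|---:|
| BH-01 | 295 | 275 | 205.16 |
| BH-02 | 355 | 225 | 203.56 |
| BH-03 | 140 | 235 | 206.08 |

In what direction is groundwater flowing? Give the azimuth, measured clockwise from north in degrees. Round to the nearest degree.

Differences from BH-01: to BH-02 (Δx, Δy, Δh) = (60, -50, -1.60); to BH-03 = (-155, -40, +0.92).
Solve a·Δx + b·Δy = Δh: det = 60·(-40) − (-155)·(-50) = -10150.
∂h/∂x = [(-1.60)·(-40) − (+0.92)·(-50)] / -10150 = -0.01084
∂h/∂y = [60·(+0.92) − (-155)·(-1.60)] / -10150 = +0.01900
Flow direction (−∇h) has components (+0.01084 E, -0.01900 N).
Azimuth = atan2(E, N) = atan2(+0.01084, -0.01900) = 150.3° ≈ 150°.

150°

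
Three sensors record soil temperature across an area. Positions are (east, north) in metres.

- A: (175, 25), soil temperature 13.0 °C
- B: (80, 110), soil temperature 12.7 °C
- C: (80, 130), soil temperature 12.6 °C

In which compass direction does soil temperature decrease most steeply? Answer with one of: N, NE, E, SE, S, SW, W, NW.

N

Taking A as reference: B−A = (-95, 85, -0.3); C−A = (-95, 105, -0.4).
Solve a·Δx + b·Δy = ΔT: det = (-95)·105 − (-95)·85 = -1900.
∂T/∂x = [(-0.3)·105 − (-0.4)·85] / -1900 = -0.001316
∂T/∂y = [(-95)·(-0.4) − (-95)·(-0.3)] / -1900 = -0.005000
Steepest decrease is along −∇f = (+0.001316 E, +0.005000 N) → north.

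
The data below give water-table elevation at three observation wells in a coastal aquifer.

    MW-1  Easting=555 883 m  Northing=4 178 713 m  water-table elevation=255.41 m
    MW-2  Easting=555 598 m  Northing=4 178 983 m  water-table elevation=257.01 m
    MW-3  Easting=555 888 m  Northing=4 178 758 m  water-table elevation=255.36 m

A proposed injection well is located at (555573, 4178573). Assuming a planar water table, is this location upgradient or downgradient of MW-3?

Taking MW-1 as reference: MW-2−MW-1 = (-285, 270, +1.60); MW-3−MW-1 = (5, 45, -0.05).
Determinant of the coordinate differences = (-285)·45 − 5·270 = -14175.
∂h/∂x = [(+1.60)·45 − (-0.05)·270] / -14175 = -0.006032
∂h/∂y = [(-285)·(-0.05) − 5·(+1.60)] / -14175 = -0.0004409
Head at (555573, 4178573) = 255.41 + (-0.006032)·(-310) + (-0.0004409)·(-140) = 257.34 m.
That is higher than the 255.36 m at MW-3, so the point is upgradient.

upgradient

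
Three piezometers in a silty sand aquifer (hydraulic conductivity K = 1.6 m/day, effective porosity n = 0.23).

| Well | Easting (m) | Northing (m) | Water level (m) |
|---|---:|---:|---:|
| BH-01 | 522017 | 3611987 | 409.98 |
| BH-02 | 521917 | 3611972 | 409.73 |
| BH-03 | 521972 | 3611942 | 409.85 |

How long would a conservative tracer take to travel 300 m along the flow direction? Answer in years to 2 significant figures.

With h = a·x + b·y + c and BH-01 as origin, the differences give:
  (-100)·a + (-15)·b = -0.25
  (-45)·a + (-45)·b = -0.13
Eliminate b (×(-45) and ×(-15), subtract): 3825·a = 9.300 → a = ∂h/∂x = +0.002431
Back-substitute: b = ∂h/∂y = +0.0004575.
|∇h| = √(0.002431² + 0.0004575²) = 0.002474
Seepage velocity v = K·i/n = 1.6 × 0.002474 / 0.23 = 0.01721 m/day.
t = 300 / 0.01721 = 1.743e+04 days = 47.7 years.

48 years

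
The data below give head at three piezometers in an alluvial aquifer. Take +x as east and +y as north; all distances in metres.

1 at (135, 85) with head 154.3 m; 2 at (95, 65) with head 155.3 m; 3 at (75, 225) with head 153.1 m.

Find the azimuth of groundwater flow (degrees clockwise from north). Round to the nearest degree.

047°

Differences from 1: to 2 (Δx, Δy, Δh) = (-40, -20, +1.0); to 3 = (-60, 140, -1.2).
Solve a·Δx + b·Δy = Δh: det = (-40)·140 − (-60)·(-20) = -6800.
∂h/∂x = [(+1.0)·140 − (-1.2)·(-20)] / -6800 = -0.01706
∂h/∂y = [(-40)·(-1.2) − (-60)·(+1.0)] / -6800 = -0.01588
Flow direction (−∇h) has components (+0.01706 E, +0.01588 N).
Azimuth = atan2(E, N) = atan2(+0.01706, +0.01588) = 47.0° ≈ 047°.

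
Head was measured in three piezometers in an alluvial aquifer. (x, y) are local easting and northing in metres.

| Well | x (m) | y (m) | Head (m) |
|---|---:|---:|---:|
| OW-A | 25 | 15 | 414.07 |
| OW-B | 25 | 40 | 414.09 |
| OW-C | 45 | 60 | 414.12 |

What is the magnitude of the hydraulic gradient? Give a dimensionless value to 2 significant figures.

With h = a·x + b·y + c and OW-A as origin, the differences give:
  0·a + 25·b = +0.02
  20·a + 45·b = +0.05
Eliminate b (×45 and ×25, subtract): -500·a = -0.350 → a = ∂h/∂x = +0.0007000
Back-substitute: b = ∂h/∂y = +0.0008000.
|∇h| = √(0.0007000² + 0.0008000²) = 0.001063

0.0011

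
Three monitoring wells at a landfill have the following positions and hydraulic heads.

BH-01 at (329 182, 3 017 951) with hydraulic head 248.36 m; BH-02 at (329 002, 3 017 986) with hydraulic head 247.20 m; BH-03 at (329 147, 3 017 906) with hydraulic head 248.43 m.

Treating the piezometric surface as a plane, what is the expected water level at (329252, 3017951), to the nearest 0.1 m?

Taking BH-01 as reference: BH-02−BH-01 = (-180, 35, -1.16); BH-03−BH-01 = (-35, -45, +0.07).
Solve a·Δx + b·Δy = Δh: det = (-180)·(-45) − (-35)·35 = 9325.
∂h/∂x = [(-1.16)·(-45) − (+0.07)·35] / 9325 = +0.005335
∂h/∂y = [(-180)·(+0.07) − (-35)·(-1.16)] / 9325 = -0.005705
h(329252, 3017951) = 248.36 + (+0.005335)·(70) + (-0.005705)·(0) = 248.36 +0.373 -0.000 = 248.733 m.

248.7 m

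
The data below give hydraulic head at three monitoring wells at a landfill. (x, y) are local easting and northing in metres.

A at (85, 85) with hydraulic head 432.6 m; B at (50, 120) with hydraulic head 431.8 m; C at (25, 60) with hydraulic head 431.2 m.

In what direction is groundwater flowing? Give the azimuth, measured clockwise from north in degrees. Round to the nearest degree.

With h = a·x + b·y + c and A as origin, the differences give:
  (-35)·a + 35·b = -0.8
  (-60)·a + (-25)·b = -1.4
Eliminate b (×(-25) and ×35, subtract): 2975·a = 69.00 → a = ∂h/∂x = +0.02319
Back-substitute: b = ∂h/∂y = +0.0003361.
Flow direction (−∇h) has components (-0.02319 E, -0.0003361 N).
Azimuth = atan2(E, N) = atan2(-0.02319, -0.0003361) = 269.2° ≈ 269°.

269°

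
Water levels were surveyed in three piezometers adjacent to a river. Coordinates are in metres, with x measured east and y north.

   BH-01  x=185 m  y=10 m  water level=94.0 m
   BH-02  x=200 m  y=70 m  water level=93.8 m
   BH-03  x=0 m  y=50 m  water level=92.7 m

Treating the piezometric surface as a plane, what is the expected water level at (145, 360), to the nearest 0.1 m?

Differences from BH-01: to BH-02 (Δx, Δy, Δh) = (15, 60, -0.2); to BH-03 = (-185, 40, -1.3).
Solve a·Δx + b·Δy = Δh: det = 15·40 − (-185)·60 = 11700.
∂h/∂x = [(-0.2)·40 − (-1.3)·60] / 11700 = +0.005983
∂h/∂y = [15·(-1.3) − (-185)·(-0.2)] / 11700 = -0.004829
h(145, 360) = 94.0 + (+0.005983)·(-40) + (-0.004829)·(350) = 94.0 -0.239 -1.690 = 92.071 m.

92.1 m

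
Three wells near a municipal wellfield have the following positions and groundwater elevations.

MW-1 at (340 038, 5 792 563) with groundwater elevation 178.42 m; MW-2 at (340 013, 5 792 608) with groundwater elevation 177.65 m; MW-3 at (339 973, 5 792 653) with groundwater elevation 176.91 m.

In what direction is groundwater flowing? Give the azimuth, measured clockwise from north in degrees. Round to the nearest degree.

Three-point gradient (reference MW-1): Δ to MW-2 = (-25, 45, -0.77), Δ to MW-3 = (-65, 90, -1.51).
∂h/∂x = -0.002000, ∂h/∂y = -0.01822 (det = 675).
Flow direction (−∇h) has components (+0.002000 E, +0.01822 N).
Azimuth = atan2(E, N) = atan2(+0.002000, +0.01822) = 6.3° ≈ 006°.

006°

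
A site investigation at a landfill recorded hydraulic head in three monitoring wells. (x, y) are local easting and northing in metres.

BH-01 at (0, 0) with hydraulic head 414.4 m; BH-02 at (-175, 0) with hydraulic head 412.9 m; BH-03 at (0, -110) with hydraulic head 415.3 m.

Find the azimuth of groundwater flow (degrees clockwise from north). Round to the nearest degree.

∂h/∂x = (412.9 − 414.4) / (-175 − 0) = +0.008571
∂h/∂y = (415.3 − 414.4) / (-110 − 0) = -0.008182
Flow direction (−∇h) has components (-0.008571 E, +0.008182 N).
Azimuth = atan2(E, N) = atan2(-0.008571, +0.008182) = 313.7° ≈ 314°.

314°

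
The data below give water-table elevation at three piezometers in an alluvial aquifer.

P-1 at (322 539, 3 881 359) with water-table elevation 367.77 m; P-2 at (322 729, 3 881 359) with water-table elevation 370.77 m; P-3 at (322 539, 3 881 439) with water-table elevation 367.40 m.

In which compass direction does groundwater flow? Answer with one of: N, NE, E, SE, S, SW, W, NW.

∂h/∂x = (370.77 − 367.77) / (322729 − 322539) = +0.01579
∂h/∂y = (367.40 − 367.77) / (3881439 − 3881359) = -0.004625
Flow = −∇h = (-0.01579 east, +0.004625 north), which points west.

W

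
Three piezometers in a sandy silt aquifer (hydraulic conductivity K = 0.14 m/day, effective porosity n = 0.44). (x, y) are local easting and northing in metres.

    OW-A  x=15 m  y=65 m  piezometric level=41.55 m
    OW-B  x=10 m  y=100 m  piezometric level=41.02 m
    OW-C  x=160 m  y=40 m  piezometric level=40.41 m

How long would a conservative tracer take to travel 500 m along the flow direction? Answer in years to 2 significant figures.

220 years

With h = a·x + b·y + c and OW-A as origin, the differences give:
  (-5)·a + 35·b = -0.53
  145·a + (-25)·b = -1.14
Eliminate b (×(-25) and ×35, subtract): -4950·a = 53.150 → a = ∂h/∂x = -0.01074
Back-substitute: b = ∂h/∂y = -0.01668.
|∇h| = √(-0.01074² + -0.01668²) = 0.01984
Seepage velocity v = K·i/n = 0.14 × 0.01984 / 0.44 = 0.006313 m/day.
t = 500 / 0.006313 = 7.92e+04 days = 217 years.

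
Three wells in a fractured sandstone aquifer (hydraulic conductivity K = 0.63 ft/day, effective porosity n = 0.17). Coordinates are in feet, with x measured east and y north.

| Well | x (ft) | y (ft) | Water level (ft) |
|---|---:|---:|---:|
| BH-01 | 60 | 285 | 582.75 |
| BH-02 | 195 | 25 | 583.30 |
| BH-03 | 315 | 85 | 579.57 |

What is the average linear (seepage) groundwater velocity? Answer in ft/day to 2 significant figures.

0.10 ft/day

With h = a·x + b·y + c and BH-01 as origin, the differences give:
  135·a + (-260)·b = +0.55
  255·a + (-200)·b = -3.18
Eliminate b (×(-200) and ×(-260), subtract): 39300·a = -936.800 → a = ∂h/∂x = -0.02384
Back-substitute: b = ∂h/∂y = -0.01449.
|∇h| = √(-0.02384² + -0.01449²) = 0.0279
Seepage velocity v = K·i/n = 0.63 × 0.0279 / 0.17 = 0.1034 ft/day.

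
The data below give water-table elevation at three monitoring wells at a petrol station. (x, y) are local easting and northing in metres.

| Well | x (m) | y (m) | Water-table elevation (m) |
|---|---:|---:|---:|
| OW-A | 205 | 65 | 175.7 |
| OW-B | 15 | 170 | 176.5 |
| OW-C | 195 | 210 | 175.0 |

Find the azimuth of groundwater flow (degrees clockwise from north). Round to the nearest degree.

053°

With h = a·x + b·y + c and OW-A as origin, the differences give:
  (-190)·a + 105·b = +0.8
  (-10)·a + 145·b = -0.7
Eliminate b (×145 and ×105, subtract): -26500·a = 189.50 → a = ∂h/∂x = -0.007151
Back-substitute: b = ∂h/∂y = -0.005321.
Flow direction (−∇h) has components (+0.007151 E, +0.005321 N).
Azimuth = atan2(E, N) = atan2(+0.007151, +0.005321) = 53.3° ≈ 053°.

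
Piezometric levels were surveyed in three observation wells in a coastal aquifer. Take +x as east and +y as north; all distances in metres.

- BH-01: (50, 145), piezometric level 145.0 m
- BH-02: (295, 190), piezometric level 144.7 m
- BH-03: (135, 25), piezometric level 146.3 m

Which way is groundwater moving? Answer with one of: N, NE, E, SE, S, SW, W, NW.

N

Differences from BH-01: to BH-02 (Δx, Δy, Δh) = (245, 45, -0.3); to BH-03 = (85, -120, +1.3).
Solve a·Δx + b·Δy = Δh: det = 245·(-120) − 85·45 = -33225.
∂h/∂x = [(-0.3)·(-120) − (+1.3)·45] / -33225 = +0.0006772
∂h/∂y = [245·(+1.3) − 85·(-0.3)] / -33225 = -0.01035
Flow = −∇h = (-0.0006772 east, +0.01035 north), which points north.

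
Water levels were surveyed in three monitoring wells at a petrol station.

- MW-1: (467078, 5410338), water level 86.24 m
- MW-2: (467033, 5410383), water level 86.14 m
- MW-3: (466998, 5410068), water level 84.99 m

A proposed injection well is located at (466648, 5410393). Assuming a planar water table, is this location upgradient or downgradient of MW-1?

downgradient

With h = a·x + b·y + c and MW-1 as origin, the differences give:
  (-45)·a + 45·b = -0.10
  (-80)·a + (-270)·b = -1.25
Eliminate b (×(-270) and ×45, subtract): 15750·a = 83.250 → a = ∂h/∂x = +0.005286
Back-substitute: b = ∂h/∂y = +0.003063.
Head at (466648, 5410393) = 86.24 + (+0.005286)·(-430) + (+0.003063)·(55) = 84.14 m.
That is lower than the 86.24 m at MW-1, so the point is downgradient.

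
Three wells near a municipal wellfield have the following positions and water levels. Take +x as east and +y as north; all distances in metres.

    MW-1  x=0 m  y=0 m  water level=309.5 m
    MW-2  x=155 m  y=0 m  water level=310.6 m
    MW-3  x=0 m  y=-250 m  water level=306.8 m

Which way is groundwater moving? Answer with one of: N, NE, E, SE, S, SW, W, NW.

∂h/∂x = (310.6 − 309.5) / (155 − 0) = +0.007097
∂h/∂y = (306.8 − 309.5) / (-250 − 0) = +0.01080
Flow = −∇h = (-0.007097 east, -0.01080 north), which points southwest.

SW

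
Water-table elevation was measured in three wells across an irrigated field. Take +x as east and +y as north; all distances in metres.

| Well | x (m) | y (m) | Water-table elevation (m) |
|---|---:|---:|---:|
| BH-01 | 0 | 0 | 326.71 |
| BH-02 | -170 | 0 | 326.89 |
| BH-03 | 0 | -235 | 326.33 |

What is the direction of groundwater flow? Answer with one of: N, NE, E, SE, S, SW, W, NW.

∂h/∂x = (326.89 − 326.71) / (-170 − 0) = -0.001059
∂h/∂y = (326.33 − 326.71) / (-235 − 0) = +0.001617
Flow = −∇h = (+0.001059 east, -0.001617 north), which points southeast.

SE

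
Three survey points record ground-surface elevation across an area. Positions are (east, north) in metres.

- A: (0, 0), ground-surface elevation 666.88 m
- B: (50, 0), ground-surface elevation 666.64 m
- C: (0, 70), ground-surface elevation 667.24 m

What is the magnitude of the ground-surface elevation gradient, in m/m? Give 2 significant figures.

0.0070 m/m

∂z/∂x = (666.64 − 666.88) / (50 − 0) = -0.004800
∂z/∂y = (667.24 − 666.88) / (70 − 0) = +0.005143
|∇f| = √(-0.004800² + 0.005143²) = 0.007035 m/m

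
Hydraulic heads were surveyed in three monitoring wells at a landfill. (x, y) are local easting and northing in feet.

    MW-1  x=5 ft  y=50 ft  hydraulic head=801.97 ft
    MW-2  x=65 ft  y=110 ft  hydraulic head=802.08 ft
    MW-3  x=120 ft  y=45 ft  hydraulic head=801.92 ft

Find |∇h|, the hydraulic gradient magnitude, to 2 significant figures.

0.0022

With h = a·x + b·y + c and MW-1 as origin, the differences give:
  60·a + 60·b = +0.11
  115·a + (-5)·b = -0.05
Eliminate b (×(-5) and ×60, subtract): -7200·a = 2.450 → a = ∂h/∂x = -0.0003403
Back-substitute: b = ∂h/∂y = +0.002174.
|∇h| = √(-0.0003403² + 0.002174²) = 0.0022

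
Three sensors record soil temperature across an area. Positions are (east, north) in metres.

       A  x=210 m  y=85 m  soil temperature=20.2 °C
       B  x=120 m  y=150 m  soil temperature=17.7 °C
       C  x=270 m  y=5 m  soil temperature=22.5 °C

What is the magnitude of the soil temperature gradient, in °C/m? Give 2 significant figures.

0.023 °C/m

Taking A as reference: B−A = (-90, 65, -2.5); C−A = (60, -80, +2.3).
Solve a·Δx + b·Δy = ΔT: det = (-90)·(-80) − 60·65 = 3300.
∂T/∂x = [(-2.5)·(-80) − (+2.3)·65] / 3300 = +0.01530
∂T/∂y = [(-90)·(+2.3) − 60·(-2.5)] / 3300 = -0.01727
|∇f| = √(0.01530² + -0.01727²) = 0.02307 °C/m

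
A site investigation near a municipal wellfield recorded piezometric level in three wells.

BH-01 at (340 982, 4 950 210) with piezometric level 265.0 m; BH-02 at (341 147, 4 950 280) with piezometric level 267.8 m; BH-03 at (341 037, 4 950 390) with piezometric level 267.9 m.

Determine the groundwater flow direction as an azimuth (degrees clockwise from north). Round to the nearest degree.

223°

With h = a·x + b·y + c and BH-01 as origin, the differences give:
  165·a + 70·b = +2.8
  55·a + 180·b = +2.9
Eliminate b (×180 and ×70, subtract): 25850·a = 301.00 → a = ∂h/∂x = +0.01164
Back-substitute: b = ∂h/∂y = +0.01255.
Flow direction (−∇h) has components (-0.01164 E, -0.01255 N).
Azimuth = atan2(E, N) = atan2(-0.01164, -0.01255) = 222.8° ≈ 223°.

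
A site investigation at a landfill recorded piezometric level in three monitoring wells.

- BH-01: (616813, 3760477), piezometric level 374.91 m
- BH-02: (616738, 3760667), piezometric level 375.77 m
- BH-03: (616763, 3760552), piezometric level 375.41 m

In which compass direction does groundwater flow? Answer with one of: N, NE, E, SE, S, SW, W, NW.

With h = a·x + b·y + c and BH-01 as origin, the differences give:
  (-75)·a + 190·b = +0.86
  (-50)·a + 75·b = +0.50
Eliminate b (×75 and ×190, subtract): 3875·a = -30.500 → a = ∂h/∂x = -0.007871
Back-substitute: b = ∂h/∂y = +0.001419.
Flow = −∇h = (+0.007871 east, -0.001419 north), which points east.

E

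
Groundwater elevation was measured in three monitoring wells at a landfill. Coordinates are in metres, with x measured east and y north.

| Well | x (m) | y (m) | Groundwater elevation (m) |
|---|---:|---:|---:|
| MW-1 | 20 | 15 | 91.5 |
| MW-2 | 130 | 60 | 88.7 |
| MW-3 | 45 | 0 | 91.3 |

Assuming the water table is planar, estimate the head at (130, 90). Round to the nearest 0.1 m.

88.2 m

With h = a·x + b·y + c and MW-1 as origin, the differences give:
  110·a + 45·b = -2.8
  25·a + (-15)·b = -0.2
Eliminate b (×(-15) and ×45, subtract): -2775·a = 51.00 → a = ∂h/∂x = -0.01838
Back-substitute: b = ∂h/∂y = -0.01730.
h(130, 90) = 91.5 + (-0.01838)·(110) + (-0.01730)·(75) = 91.5 -2.022 -1.297 = 88.181 m.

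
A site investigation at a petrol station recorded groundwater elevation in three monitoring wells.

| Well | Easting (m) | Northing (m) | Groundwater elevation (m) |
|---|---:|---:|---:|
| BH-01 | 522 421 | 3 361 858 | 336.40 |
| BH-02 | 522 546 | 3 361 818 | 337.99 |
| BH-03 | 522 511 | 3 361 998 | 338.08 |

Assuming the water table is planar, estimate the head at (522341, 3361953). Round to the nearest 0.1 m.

With h = a·x + b·y + c and BH-01 as origin, the differences give:
  125·a + (-40)·b = +1.59
  90·a + 140·b = +1.68
Eliminate b (×140 and ×(-40), subtract): 21100·a = 289.800 → a = ∂h/∂x = +0.01373
Back-substitute: b = ∂h/∂y = +0.003171.
h(522341, 3361953) = 336.40 + (+0.01373)·(-80) + (+0.003171)·(95) = 336.40 -1.099 +0.301 = 335.602 m.

335.6 m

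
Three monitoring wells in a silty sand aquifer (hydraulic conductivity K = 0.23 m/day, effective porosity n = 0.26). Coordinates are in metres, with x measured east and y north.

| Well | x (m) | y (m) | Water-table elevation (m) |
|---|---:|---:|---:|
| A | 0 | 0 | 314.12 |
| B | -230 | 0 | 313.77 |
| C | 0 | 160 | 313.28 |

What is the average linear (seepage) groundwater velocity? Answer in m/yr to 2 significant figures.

1.8 m/yr

∂h/∂x = (313.77 − 314.12) / (-230 − 0) = +0.001522
∂h/∂y = (313.28 − 314.12) / (160 − 0) = -0.005250
|∇h| = √(0.001522² + -0.005250²) = 0.005466
Seepage velocity v = K·i/n = 0.23 × 0.005466 / 0.26 = 0.004835 m/day = 1.766 m/yr.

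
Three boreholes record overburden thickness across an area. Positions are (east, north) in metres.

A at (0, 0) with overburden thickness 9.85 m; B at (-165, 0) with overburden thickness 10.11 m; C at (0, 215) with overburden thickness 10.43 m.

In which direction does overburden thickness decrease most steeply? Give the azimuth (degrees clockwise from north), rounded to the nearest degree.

∂d/∂x = (10.11 − 9.85) / (-165 − 0) = -0.001576
∂d/∂y = (10.43 − 9.85) / (215 − 0) = +0.002698
Steepest decrease is along −∇f: components (+0.001576 E, -0.002698 N).
Azimuth = atan2(+0.001576, -0.002698) = 149.7° ≈ 150°.

150°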